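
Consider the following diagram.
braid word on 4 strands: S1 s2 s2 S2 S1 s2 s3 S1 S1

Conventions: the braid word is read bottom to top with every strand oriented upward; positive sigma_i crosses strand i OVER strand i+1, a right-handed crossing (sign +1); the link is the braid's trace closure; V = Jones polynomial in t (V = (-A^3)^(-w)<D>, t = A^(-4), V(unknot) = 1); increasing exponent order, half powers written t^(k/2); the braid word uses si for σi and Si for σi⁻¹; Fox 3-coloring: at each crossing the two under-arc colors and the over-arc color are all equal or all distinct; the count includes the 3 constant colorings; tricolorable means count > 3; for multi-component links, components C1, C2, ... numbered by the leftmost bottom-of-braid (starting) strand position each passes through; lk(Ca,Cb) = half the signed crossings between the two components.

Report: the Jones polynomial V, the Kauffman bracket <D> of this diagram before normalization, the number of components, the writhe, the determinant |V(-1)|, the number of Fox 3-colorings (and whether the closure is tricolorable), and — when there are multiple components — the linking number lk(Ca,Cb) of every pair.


Jones polynomial: V(t) = t^-5 - 2t^-4 + 2t^-3 - 2t^-2 + 2t^-1 - 1 + t
<D> = -A^-7 + A^-3 - 2A + 2A^5 - 2A^9 + 2A^13 - A^17; writhe -1
components 1, writhe -1 (9 crossings)
3-colorings: 3 of 3^9, det 11 — not tricolorable
note: V spans 6 powers of t: at least 6 crossings in any diagram


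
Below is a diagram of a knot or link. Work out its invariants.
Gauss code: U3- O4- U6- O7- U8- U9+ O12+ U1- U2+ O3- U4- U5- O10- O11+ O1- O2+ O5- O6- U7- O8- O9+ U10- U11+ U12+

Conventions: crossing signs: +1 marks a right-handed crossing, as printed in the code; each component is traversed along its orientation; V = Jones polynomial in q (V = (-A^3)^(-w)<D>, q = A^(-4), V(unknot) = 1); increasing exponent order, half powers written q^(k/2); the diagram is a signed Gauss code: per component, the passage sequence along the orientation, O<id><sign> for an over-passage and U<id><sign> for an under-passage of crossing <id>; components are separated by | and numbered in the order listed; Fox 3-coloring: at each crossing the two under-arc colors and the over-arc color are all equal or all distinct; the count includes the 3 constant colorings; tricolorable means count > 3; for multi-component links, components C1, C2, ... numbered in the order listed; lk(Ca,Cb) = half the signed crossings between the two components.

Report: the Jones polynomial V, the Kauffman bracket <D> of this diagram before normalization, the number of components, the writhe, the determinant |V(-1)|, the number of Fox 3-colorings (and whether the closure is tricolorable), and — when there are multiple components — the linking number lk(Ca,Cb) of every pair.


Jones polynomial: V(q) = -q^-4 + q^-3 + q^-1
<D> = A^-8 + 1 - A^4; writhe -4
components 1, writhe -4 (12 crossings)
3-colorings: 9 of 3^12, det 3 — tricolorable
note: V spans 3 powers of q: at least 3 crossings in any diagram


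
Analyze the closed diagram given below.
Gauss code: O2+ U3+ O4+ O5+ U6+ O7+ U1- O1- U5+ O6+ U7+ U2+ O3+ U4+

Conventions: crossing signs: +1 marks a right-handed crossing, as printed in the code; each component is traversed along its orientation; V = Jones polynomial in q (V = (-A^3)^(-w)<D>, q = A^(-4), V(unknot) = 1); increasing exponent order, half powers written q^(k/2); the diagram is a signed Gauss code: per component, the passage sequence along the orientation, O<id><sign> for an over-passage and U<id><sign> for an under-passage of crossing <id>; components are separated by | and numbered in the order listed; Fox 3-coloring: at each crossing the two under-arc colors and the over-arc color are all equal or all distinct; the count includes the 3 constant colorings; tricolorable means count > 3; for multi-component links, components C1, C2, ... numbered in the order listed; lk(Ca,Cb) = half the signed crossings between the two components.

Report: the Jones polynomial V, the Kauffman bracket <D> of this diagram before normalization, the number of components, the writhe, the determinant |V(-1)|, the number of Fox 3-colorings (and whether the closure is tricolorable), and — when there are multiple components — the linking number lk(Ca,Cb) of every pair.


V = q^2 + 2q^4 - 2q^5 + q^6 - 2q^7 + q^8
<D> = -A^-17 + 2A^-13 - A^-9 + 2A^-5 - 2A^-1 - A^7 (w = +5)
1 component over 7 crossings, w = +5
27 Fox colorings among 3^7, |V(-1)| = 9: tricolorable
why: det 9 = |V(-1)|; divisible by 3, so tricolorable


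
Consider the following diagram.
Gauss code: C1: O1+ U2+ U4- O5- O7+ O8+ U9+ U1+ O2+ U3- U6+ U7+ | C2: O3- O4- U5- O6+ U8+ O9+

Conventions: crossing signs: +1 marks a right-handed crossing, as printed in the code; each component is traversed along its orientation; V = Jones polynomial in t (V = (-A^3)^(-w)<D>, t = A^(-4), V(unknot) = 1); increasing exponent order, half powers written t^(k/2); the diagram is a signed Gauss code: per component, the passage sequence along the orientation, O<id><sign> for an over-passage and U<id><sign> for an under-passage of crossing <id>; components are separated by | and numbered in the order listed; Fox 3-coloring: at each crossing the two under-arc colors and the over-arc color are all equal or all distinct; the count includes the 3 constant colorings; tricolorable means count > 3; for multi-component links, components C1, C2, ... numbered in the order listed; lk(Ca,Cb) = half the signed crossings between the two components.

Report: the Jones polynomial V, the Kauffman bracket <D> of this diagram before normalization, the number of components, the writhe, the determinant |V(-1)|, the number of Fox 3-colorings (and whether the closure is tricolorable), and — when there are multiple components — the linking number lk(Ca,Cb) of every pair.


Jones polynomial: V(t) = -t^(1/2) - t^(3/2) - t^(5/2) + t^(9/2)
<D> = -A^-9 + A^-1 + A^3 + A^7; writhe +3
components 2, writhe +3 (9 crossings)
linking number lk(C1,C2) = 0
3-colorings: 27 of 3^9, det 0 — tricolorable
note: all 2 components of this link are unlinked algebraically


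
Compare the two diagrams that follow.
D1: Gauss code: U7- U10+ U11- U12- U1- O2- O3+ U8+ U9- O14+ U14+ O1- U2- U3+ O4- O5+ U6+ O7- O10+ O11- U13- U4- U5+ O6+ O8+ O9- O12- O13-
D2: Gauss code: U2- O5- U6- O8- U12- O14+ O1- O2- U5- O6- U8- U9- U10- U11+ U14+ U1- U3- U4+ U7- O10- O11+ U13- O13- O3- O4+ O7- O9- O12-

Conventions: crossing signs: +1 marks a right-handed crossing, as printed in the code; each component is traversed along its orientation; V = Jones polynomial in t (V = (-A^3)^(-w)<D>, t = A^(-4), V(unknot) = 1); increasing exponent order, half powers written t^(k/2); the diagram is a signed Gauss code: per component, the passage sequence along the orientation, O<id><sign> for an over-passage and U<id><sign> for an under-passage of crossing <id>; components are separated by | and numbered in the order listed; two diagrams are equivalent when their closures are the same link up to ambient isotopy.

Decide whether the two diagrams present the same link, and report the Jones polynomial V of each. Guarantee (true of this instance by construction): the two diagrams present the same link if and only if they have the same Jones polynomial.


same link: no
V(D1) = 1  [14 crossings, <D> = A^-6, w = -2]
V(D2) = -t^-7 + t^-6 - t^-5 + t^-4 + t^-2  (w -8, c 14, <D> = A^-16 + A^-8 - A^-4 + 1 - A^4)
note: V(t) takes 2 values over 2 diagrams, fixing the grouping


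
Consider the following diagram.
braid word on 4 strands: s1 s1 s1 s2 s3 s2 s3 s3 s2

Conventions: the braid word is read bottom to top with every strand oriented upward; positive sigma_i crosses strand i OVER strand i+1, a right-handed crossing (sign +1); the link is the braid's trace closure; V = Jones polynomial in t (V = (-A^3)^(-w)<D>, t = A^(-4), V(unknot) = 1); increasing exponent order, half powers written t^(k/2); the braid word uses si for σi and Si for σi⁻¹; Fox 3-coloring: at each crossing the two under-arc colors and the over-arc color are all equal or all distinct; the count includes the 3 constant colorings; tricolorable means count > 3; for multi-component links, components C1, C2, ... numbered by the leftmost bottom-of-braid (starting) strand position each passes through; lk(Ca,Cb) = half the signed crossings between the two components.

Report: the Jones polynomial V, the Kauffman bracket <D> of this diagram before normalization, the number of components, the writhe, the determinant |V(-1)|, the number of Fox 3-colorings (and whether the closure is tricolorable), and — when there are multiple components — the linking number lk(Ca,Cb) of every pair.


V = t^3 + 2t^5 - 2t^6 + 2t^7 - 3t^8 + 2t^9 - 2t^10 + t^11
<D> = -A^-17 + 2A^-13 - 2A^-9 + 3A^-5 - 2A^-1 + 2A^3 - 2A^7 - A^15 (w = +9)
1 component over 9 crossings, w = +9
9 Fox colorings among 3^9, |V(-1)| = 15: tricolorable
why: det 15 = |V(-1)|; divisible by 3, so tricolorable


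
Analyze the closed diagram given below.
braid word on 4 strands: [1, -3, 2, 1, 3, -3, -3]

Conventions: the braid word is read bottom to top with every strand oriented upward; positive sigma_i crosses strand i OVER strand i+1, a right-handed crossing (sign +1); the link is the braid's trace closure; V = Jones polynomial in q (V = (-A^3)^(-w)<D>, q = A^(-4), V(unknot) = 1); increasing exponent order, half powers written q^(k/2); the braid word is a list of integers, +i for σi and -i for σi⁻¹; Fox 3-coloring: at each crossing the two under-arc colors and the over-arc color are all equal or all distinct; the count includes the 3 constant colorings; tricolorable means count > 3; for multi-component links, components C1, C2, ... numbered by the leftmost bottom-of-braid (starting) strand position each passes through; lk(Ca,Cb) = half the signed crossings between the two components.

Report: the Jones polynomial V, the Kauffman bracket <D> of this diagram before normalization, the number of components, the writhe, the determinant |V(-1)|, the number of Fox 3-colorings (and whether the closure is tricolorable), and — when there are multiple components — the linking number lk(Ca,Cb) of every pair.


V(q) = q^-2 + 2 + q^2
bracket: -A^-5 - 2A^3 - A^11, w = +1
3 components, writhe +1, over 7 crossings
lk(C1,C2) = +1
linking number lk(C1,C3) = -1
lk(C2,C3): 0
det 4, colorings 3 of 3^7 — not tricolorable
observation: V is palindromic (span 4, det 4): q -> 1/q fixes it; necessary, not sufficient, for amphichirality


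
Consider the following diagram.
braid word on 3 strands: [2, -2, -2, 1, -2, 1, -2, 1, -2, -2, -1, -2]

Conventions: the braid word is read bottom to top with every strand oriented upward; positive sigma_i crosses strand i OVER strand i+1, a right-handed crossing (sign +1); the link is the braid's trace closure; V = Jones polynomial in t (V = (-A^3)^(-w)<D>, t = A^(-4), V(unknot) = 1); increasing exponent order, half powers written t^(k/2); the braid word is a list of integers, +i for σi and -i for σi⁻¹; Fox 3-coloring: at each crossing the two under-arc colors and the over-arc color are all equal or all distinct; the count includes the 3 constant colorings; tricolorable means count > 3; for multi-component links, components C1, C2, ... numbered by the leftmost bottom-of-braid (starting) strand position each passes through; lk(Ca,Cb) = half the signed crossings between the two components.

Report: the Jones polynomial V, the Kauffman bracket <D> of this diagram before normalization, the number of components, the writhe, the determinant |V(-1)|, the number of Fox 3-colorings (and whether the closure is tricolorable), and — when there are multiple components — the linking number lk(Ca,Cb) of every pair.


V = t^-7 - 2t^-6 + 2t^-5 - 3t^-4 + 3t^-3 - 2t^-2 + 2t^-1
<D> = 2A^-8 - 2A^-4 + 3 - 3A^4 + 2A^8 - 2A^12 + A^16 (w = -4)
1 component over 12 crossings, w = -4
9 Fox colorings among 3^12, |V(-1)| = 15: tricolorable
why: V spans 6 powers of t: at least 6 crossings in any diagram


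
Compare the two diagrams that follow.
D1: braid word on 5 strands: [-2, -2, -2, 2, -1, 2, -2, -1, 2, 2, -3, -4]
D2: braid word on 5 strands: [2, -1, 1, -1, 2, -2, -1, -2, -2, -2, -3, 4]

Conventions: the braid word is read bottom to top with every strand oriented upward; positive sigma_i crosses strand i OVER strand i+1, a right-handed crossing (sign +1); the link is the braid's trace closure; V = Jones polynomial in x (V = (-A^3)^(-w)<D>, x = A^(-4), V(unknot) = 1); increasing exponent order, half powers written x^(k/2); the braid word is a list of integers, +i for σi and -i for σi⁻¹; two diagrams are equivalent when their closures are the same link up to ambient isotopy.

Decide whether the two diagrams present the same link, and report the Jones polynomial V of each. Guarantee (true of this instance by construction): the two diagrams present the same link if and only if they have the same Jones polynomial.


same link: no
V(D1) = x^-3 + x^-2 + x^-1 + 1  [12 crossings, <D> = A^-12 + A^-8 + A^-4 + 1, w = -4]
D2 (bracket A^-8 + 2 + A^8; 12 crossings at w = -4): V = x^-5 + 2x^-3 + x^-1
note: V(x) takes 2 values over 2 diagrams, fixing the grouping


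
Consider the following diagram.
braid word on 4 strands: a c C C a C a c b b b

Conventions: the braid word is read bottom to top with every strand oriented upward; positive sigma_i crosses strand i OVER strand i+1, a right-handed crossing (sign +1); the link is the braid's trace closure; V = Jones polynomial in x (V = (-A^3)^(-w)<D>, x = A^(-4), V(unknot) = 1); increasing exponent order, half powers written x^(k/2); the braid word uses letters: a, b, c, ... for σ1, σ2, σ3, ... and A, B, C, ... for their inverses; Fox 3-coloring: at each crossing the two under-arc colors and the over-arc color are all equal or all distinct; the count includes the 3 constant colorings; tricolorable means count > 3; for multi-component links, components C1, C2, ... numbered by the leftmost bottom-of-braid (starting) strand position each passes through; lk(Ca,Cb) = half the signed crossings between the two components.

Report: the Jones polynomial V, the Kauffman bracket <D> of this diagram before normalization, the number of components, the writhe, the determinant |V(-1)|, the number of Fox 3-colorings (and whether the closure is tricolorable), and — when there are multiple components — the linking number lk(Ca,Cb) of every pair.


V = x^2 + 2x^4 - 2x^5 + x^6 - 2x^7 + x^8
<D> = -A^-17 + 2A^-13 - A^-9 + 2A^-5 - 2A^-1 - A^7 (w = +5)
1 component over 11 crossings, w = +5
27 Fox colorings among 3^11, |V(-1)| = 9: tricolorable
why: the word shrinks to σ1 σ3⁻¹ σ1 σ3⁻¹ σ1 σ3 σ2 σ2 σ2 after cancelling


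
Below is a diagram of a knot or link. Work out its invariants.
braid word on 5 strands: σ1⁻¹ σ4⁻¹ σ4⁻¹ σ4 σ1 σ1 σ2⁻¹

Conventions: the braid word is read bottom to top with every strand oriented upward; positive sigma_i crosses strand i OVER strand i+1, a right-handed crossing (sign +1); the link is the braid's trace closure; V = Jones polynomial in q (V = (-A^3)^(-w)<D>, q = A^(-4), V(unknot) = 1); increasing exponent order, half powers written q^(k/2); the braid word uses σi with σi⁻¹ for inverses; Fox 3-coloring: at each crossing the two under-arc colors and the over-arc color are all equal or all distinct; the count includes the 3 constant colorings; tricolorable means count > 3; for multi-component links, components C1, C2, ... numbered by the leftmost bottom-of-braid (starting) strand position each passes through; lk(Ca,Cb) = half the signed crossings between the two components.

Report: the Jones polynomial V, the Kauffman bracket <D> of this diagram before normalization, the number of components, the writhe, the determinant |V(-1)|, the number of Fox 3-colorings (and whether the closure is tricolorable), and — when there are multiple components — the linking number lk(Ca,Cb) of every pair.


V(q) = -q^(-1/2) - q^(1/2)
bracket: A^-5 + A^-1, w = -1
2 components, writhe -1, over 7 crossings
lk(C1,C2) = 0
det 0, colorings 9 of 3^7 — tricolorable
observation: all 2 components of this link are unlinked algebraically


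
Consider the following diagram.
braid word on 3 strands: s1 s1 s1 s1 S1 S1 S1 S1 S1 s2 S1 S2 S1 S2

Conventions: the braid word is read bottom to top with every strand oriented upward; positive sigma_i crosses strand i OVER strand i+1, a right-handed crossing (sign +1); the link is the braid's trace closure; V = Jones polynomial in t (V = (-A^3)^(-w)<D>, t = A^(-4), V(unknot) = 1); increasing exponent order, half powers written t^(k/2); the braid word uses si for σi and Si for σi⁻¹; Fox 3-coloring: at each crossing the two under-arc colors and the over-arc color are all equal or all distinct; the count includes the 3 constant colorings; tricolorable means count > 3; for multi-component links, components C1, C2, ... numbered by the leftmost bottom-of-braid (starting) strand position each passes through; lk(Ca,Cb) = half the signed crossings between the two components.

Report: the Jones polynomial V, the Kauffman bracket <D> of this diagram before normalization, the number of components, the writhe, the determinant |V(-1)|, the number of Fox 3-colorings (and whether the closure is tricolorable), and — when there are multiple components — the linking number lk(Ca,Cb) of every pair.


V = t^-5 + 2t^-3 + t^-1
<D> = A^-8 + 2 + A^8 (w = -4)
3 components over 14 crossings, w = -4
lk(C1,C2): -1
lk(C1,C3) = 0
linking number lk(C2,C3) = -1
3 Fox colorings among 3^14, |V(-1)| = 4: not tricolorable
why: |V(-1)| = 4: so not tricolorable, since 3 does not divide 4


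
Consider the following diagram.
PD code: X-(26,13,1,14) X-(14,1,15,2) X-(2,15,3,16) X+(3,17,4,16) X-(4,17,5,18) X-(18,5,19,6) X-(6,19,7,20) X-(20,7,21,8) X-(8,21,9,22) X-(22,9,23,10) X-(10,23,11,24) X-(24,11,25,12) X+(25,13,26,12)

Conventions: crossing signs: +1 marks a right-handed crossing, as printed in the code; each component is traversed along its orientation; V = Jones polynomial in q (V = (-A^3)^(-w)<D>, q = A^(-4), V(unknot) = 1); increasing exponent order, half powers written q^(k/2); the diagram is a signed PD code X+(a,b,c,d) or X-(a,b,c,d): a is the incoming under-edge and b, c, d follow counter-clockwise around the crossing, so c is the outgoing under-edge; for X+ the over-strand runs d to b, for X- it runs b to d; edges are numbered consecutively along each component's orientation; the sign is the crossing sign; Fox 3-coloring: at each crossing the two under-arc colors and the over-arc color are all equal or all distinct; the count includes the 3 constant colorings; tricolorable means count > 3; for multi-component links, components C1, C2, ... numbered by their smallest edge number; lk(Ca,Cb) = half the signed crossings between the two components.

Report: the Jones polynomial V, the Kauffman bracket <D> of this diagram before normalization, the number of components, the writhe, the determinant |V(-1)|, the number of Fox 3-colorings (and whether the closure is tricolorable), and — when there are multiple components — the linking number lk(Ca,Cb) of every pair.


V = -q^-13 + q^-12 - q^-11 + q^-10 - q^-9 + q^-8 - q^-7 + q^-6 + q^-4
<D> = -A^-11 - A^-3 + A - A^5 + A^9 - A^13 + A^17 - A^21 + A^25 (w = -9)
1 component over 13 crossings, w = -9
9 Fox colorings among 3^13, |V(-1)| = 9: tricolorable
why: |V(-1)| = 9: so tricolorable, since 3 divides 9


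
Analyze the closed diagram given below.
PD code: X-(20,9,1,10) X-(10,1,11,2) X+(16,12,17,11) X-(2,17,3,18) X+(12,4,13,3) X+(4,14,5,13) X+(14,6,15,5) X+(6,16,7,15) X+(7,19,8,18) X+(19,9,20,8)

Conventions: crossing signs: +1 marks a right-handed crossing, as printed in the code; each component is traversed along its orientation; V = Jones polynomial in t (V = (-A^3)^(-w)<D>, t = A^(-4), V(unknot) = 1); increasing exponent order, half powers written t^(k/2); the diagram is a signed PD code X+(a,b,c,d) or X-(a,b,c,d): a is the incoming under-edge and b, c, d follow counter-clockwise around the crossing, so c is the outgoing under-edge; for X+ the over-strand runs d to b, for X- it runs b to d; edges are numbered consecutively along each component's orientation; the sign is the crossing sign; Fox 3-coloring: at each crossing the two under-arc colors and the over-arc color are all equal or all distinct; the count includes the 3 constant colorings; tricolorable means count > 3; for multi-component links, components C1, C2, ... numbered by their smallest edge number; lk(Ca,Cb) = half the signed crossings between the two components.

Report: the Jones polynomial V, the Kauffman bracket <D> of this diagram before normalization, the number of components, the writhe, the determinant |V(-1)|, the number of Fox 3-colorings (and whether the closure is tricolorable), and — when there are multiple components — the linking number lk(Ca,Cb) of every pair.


Jones polynomial: V(t) = t^2 + t^4 - t^5 + t^6 - t^7
<D> = -A^-16 + A^-12 - A^-8 + A^-4 + A^4; writhe +4
components 1, writhe +4 (10 crossings)
3-colorings: 3 of 3^10, det 5 — not tricolorable
note: the span of V is 5, forcing >= 5 crossings in any diagram


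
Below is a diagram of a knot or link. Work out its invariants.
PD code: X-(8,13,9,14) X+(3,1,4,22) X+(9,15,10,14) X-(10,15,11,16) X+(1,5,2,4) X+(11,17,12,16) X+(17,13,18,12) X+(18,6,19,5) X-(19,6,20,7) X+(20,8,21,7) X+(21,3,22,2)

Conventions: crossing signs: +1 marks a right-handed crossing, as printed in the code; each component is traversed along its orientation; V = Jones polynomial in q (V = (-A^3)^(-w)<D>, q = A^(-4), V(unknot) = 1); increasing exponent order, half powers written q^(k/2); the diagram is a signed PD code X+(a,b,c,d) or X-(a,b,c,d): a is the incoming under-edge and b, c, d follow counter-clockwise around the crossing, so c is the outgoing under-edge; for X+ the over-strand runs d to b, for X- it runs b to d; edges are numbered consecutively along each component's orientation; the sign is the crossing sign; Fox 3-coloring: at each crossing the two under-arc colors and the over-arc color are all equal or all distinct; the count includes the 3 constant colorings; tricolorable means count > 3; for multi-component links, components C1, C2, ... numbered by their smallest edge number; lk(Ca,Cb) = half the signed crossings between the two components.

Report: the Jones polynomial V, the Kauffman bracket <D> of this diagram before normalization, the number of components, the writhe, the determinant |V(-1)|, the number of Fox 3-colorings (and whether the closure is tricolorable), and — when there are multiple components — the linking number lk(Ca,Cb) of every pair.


V = q + q^3 - q^4
<D> = A^-1 - A^3 - A^11 (w = +5)
1 component over 11 crossings, w = +5
9 Fox colorings among 3^11, |V(-1)| = 3: tricolorable
why: the span of V is 3, forcing >= 3 crossings in any diagram


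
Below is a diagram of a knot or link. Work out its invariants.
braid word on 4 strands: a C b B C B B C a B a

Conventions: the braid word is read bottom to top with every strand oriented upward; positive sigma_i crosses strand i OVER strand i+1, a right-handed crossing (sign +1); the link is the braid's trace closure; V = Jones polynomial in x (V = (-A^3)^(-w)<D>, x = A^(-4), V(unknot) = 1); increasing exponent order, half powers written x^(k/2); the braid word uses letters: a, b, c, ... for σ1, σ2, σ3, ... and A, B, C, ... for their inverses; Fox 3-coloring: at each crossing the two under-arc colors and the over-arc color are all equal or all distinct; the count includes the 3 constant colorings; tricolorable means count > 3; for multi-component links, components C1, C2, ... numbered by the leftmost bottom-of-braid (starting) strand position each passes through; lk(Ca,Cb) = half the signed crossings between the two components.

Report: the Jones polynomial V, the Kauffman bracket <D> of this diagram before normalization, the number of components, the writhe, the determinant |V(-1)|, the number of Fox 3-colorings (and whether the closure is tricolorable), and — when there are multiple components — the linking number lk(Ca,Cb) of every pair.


V(x) = -x^-6 + 2x^-5 - 4x^-4 + 5x^-3 - 4x^-2 + 5x^-1 - 3 + 2x - x^2
bracket: A^-17 - 2A^-13 + 3A^-9 - 5A^-5 + 4A^-1 - 5A^3 + 4A^7 - 2A^11 + A^15, w = -3
1 component, writhe -3, over 11 crossings
det 27, colorings 9 of 3^11 — tricolorable
observation: det 27 = |V(-1)|; divisible by 3, so tricolorable


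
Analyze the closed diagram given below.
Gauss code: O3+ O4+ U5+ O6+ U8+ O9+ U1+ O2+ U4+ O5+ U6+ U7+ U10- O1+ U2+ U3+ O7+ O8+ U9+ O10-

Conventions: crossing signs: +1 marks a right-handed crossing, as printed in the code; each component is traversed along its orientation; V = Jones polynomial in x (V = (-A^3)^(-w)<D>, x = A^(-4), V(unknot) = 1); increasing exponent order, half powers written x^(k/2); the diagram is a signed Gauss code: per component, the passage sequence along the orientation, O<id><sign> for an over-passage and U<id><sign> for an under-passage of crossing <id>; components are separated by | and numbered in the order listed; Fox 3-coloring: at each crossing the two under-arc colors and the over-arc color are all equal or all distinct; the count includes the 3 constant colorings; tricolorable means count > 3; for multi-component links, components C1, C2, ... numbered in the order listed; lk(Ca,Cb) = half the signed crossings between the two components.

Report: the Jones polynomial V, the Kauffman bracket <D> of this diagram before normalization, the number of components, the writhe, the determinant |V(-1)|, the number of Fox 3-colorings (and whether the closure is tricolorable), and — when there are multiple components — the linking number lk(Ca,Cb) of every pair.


V = x^3 + x^5 - x^8
<D> = -A^-8 + A^4 + A^12 (w = +8)
1 component over 10 crossings, w = +8
9 Fox colorings among 3^10, |V(-1)| = 3: tricolorable
why: det 3 = |V(-1)|; divisible by 3, so tricolorable


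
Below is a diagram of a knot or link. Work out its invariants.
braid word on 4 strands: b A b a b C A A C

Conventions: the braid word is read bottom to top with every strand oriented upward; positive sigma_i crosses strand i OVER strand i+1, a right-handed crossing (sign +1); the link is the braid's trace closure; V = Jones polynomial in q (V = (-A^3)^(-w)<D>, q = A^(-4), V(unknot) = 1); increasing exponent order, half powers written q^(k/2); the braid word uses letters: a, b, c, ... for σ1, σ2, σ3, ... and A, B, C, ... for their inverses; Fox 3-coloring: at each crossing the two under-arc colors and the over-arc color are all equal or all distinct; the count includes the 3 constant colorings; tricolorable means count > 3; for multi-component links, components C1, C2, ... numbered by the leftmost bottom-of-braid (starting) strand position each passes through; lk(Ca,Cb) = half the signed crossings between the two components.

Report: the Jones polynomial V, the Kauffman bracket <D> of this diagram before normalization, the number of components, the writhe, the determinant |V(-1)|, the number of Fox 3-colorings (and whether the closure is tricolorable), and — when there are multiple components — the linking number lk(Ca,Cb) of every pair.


V = q^-2 + 2 + q^2
<D> = -A^-11 - 2A^-3 - A^5 (w = -1)
3 components over 9 crossings, w = -1
lk(C1,C2): +1
lk(C1,C3) = 0
linking number lk(C2,C3) = -1
3 Fox colorings among 3^9, |V(-1)| = 4: not tricolorable
why: w = -1 (over 9 crossings) is diagram-only; (-A^3)^(1) removes it from V


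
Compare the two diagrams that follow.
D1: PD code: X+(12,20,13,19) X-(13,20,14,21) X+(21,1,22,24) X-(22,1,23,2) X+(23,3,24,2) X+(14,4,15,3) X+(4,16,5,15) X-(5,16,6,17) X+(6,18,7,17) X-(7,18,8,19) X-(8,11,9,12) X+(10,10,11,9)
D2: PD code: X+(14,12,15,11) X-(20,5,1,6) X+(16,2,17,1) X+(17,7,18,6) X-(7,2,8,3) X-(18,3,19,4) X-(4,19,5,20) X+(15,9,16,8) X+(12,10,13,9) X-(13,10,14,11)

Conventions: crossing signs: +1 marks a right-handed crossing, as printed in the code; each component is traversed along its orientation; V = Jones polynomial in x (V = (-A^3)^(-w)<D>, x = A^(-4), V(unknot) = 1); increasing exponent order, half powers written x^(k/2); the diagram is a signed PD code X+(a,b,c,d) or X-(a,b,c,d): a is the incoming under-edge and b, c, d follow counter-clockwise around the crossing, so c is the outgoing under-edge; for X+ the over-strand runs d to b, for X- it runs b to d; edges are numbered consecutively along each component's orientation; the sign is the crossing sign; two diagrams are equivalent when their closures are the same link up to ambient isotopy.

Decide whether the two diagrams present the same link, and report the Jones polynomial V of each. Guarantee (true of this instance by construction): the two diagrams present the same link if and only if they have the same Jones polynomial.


equivalent: no
D1 (bracket A^6; 12 crossings at w = +2): V = 1
V(D2) = -x^-4 + x^-3 + x^-1  (w 0, c 10, <D> = A^4 + A^12 - A^16)
key observation: 2 classes among 2 diagrams; unequal V(x) rules out equality


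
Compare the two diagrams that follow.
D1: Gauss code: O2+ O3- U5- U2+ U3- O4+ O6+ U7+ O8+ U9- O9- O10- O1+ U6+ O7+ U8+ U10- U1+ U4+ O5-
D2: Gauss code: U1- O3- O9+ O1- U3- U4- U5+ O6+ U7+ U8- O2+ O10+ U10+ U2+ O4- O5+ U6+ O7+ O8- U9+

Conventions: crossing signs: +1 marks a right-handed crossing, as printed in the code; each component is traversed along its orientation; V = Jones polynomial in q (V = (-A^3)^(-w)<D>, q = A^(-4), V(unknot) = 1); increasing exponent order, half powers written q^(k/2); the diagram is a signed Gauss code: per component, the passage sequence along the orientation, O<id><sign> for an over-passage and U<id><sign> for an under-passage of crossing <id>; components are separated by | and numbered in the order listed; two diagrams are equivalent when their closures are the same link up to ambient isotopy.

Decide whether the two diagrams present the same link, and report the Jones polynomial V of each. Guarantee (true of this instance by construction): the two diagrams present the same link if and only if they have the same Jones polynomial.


same link: no
V(D1) = q + q^3 - q^4  [10 crossings, <D> = -A^-10 + A^-6 + A^2, w = +2]
V(D2) = 1  [10 crossings, <D> = A^6, w = +2]
insight: comparing 2 Jones polynomials yields 2 groups


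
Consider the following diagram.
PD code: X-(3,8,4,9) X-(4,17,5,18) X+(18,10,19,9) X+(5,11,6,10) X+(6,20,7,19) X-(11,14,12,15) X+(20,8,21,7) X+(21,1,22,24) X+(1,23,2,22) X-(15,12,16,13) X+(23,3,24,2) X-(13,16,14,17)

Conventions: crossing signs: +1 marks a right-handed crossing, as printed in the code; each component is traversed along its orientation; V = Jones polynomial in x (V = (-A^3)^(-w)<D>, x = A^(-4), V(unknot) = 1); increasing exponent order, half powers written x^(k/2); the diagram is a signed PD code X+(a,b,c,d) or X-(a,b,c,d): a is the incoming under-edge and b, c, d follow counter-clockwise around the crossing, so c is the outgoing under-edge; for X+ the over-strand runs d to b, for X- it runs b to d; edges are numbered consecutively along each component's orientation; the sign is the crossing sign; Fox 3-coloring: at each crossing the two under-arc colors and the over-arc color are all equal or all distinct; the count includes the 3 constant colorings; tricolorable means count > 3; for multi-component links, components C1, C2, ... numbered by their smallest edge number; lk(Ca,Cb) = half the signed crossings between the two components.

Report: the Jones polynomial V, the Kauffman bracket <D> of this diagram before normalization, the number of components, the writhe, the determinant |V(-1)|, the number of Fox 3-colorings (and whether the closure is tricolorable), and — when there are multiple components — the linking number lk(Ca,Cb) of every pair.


Jones polynomial: V(x) = -x^-3 + x^-2 - x^-1 + 3 - x + x^2 - x^3
<D> = -A^-6 + A^-2 - A^2 + 3A^6 - A^10 + A^14 - A^18; writhe +2
components 1, writhe +2 (12 crossings)
3-colorings: 27 of 3^12, det 9 — tricolorable
note: det 9 = |V(-1)|; divisible by 3, so tricolorable


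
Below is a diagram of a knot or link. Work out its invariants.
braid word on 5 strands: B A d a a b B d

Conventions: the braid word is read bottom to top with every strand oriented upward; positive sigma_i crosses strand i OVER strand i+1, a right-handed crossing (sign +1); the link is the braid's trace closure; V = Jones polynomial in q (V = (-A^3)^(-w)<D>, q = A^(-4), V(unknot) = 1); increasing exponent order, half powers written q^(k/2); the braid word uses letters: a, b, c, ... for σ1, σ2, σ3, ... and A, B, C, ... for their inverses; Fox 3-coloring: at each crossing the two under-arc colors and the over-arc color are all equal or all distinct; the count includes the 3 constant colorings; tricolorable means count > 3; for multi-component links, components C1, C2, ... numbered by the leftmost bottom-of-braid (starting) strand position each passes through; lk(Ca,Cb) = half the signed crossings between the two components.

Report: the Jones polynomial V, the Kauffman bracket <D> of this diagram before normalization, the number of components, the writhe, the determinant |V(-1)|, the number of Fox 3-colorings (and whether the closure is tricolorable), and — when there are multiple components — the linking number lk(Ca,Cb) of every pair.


V = 1 + q + q^2 + q^3
<D> = A^-6 + A^-2 + A^2 + A^6 (w = +2)
3 components over 8 crossings, w = +2
lk(C1,C2): 0
lk(C1,C3) = 0
linking number lk(C2,C3) = +1
9 Fox colorings among 3^8, |V(-1)| = 0: tricolorable
why: det 0 = |V(-1)|; divisible by 3, so tricolorable


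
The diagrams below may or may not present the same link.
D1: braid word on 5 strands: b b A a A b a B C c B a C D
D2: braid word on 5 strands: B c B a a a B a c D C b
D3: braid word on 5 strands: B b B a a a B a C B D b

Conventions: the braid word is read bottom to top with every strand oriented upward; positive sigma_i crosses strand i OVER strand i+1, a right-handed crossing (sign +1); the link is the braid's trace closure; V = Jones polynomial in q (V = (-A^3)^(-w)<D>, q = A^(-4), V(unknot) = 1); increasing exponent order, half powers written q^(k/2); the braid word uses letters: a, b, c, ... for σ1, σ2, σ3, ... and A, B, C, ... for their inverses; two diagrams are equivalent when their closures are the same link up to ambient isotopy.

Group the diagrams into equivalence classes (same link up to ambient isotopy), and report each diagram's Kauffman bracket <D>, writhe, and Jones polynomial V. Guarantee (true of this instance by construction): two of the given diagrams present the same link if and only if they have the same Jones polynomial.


equivalence classes: {D1} | {D2, D3}
D1 (bracket -A^-20 + A^-16 - A^-12 + 2A^-8 - A^-4 + 2 - A^4; 14 crossings at w = 0): V = -q^-1 + 2 - q + 2q^2 - q^3 + q^4 - q^5
V(D2) = q^-1 - 1 + 2q - 2q^2 + 2q^3 - 2q^4 + q^5  [12 crossings, <D> = A^-14 - 2A^-10 + 2A^-6 - 2A^-2 + 2A^2 - A^6 + A^10, w = +2]
V(D3) = q^-1 - 1 + 2q - 2q^2 + 2q^3 - 2q^4 + q^5  (w 0, c 12, <D> = A^-20 - 2A^-16 + 2A^-12 - 2A^-8 + 2A^-4 - 1 + A^4)
observation: comparing 3 Jones polynomials yields 2 groups


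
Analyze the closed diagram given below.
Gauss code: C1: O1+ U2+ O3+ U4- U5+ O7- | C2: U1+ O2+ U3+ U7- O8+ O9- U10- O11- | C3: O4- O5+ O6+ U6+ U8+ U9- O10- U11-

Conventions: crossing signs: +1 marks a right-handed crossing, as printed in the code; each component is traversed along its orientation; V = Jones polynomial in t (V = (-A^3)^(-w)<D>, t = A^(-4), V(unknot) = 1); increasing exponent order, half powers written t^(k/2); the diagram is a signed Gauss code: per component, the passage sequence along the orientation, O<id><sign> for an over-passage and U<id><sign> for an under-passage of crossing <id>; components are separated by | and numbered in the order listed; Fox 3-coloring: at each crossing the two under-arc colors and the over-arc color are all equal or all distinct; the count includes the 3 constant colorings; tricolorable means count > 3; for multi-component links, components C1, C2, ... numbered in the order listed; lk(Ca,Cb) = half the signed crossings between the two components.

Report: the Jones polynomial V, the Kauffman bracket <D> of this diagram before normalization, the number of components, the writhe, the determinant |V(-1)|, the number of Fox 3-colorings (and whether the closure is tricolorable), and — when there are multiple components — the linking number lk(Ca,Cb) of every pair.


V(t) = t^-2 + 2 + t^2
bracket: -A^-5 - 2A^3 - A^11, w = +1
3 components, writhe +1, over 11 crossings
lk(C1,C2) = +1
linking number lk(C1,C3) = 0
lk(C2,C3): -1
det 4, colorings 3 of 3^11 — not tricolorable
observation: the 3 component pairs carry total linking 0


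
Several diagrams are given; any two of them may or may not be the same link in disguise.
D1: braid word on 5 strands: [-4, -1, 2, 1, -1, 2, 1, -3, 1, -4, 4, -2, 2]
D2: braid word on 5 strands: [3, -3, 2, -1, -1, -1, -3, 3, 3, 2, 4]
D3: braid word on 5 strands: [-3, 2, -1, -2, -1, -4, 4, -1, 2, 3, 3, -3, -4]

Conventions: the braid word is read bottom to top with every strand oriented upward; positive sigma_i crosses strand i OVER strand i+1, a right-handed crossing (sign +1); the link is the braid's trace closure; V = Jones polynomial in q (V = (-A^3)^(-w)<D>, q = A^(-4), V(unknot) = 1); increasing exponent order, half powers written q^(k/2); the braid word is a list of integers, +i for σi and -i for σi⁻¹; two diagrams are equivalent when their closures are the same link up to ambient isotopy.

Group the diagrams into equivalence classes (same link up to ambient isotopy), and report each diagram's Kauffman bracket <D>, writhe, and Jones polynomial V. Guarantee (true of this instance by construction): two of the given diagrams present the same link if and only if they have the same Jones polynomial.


grouping into links: {D1} | {D2} | {D3}
V(D1) = -q^(1/2) - q^(5/2)  (w +1, c 13, <D> = A^-7 + A)
V(D2) = q^(-7/2) - q^(-5/2) + q^(-3/2) - 2q^(-1/2) - q^(3/2)  [11 crossings, <D> = A^-3 + 2A^5 - A^9 + A^13 - A^17, w = +1]
V(D3) = -q^(-1/2) - q^(1/2)  (w -3, c 13, <D> = A^-11 + A^-7)
key observation: comparing 3 Jones polynomials yields 3 groups


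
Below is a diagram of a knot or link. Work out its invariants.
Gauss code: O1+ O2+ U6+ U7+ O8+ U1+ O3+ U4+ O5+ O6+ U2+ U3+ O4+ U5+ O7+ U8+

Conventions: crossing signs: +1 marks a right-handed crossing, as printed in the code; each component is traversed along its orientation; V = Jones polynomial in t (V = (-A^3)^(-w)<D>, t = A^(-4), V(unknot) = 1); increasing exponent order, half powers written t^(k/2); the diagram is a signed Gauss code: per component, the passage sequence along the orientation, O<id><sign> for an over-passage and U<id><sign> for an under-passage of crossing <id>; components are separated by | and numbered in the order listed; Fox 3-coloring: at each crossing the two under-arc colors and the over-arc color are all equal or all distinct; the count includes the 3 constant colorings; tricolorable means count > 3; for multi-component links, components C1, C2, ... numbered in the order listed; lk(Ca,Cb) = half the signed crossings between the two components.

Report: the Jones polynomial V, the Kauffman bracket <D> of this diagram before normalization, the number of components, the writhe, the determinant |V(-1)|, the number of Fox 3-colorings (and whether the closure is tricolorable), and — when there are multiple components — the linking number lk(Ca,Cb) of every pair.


Jones polynomial: V(t) = t^3 + t^5 - t^8
<D> = -A^-8 + A^4 + A^12; writhe +8
components 1, writhe +8 (8 crossings)
3-colorings: 9 of 3^8, det 3 — tricolorable
note: w = +8 shifts under R1 moves; the (-A^3)^(-8) factor cancels that in V


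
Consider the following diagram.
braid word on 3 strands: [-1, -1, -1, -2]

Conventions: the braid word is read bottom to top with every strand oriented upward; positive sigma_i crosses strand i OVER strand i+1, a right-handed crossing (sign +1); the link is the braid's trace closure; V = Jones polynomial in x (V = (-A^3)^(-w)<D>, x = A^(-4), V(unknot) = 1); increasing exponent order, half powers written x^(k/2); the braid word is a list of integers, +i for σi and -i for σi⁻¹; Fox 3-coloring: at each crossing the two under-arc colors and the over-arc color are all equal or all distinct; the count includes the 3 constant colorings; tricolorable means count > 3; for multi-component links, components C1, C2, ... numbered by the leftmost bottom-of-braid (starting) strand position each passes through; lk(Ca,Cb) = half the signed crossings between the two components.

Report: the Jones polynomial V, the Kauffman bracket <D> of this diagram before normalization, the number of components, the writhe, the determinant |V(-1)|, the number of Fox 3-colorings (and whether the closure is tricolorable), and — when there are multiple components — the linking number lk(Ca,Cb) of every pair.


Jones polynomial: V(x) = -x^-4 + x^-3 + x^-1
<D> = A^-8 + 1 - A^4; writhe -4
components 1, writhe -4 (4 crossings)
3-colorings: 9 of 3^4, det 3 — tricolorable
note: the span of V is 3, forcing >= 3 crossings in any diagram
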